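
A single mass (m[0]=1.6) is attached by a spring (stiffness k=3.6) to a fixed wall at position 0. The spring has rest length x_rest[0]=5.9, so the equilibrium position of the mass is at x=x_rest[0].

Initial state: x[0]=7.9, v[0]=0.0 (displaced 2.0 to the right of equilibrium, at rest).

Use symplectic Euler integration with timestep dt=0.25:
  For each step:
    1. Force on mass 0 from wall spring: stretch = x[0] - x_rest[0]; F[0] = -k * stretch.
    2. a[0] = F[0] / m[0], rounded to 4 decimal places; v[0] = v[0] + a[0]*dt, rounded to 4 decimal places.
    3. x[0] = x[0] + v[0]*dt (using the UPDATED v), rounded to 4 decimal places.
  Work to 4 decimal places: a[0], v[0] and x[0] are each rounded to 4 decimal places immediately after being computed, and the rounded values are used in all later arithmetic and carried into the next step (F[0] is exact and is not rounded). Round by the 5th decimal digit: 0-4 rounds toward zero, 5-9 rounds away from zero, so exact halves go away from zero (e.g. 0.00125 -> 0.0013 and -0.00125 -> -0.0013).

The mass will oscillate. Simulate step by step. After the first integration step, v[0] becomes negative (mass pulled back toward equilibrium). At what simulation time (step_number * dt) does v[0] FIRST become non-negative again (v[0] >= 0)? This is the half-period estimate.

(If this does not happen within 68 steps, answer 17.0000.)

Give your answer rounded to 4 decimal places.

Answer: 2.2500

Derivation:
Step 0: x=[7.9000] v=[0.0000]
Step 1: x=[7.6188] v=[-1.1250]
Step 2: x=[7.0959] v=[-2.0918]
Step 3: x=[6.4048] v=[-2.7645]
Step 4: x=[5.6427] v=[-3.0485]
Step 5: x=[4.9168] v=[-2.9038]
Step 6: x=[4.3291] v=[-2.3508]
Step 7: x=[3.9623] v=[-1.4672]
Step 8: x=[3.8680] v=[-0.3773]
Step 9: x=[4.0594] v=[0.7657]
First v>=0 after going negative at step 9, time=2.2500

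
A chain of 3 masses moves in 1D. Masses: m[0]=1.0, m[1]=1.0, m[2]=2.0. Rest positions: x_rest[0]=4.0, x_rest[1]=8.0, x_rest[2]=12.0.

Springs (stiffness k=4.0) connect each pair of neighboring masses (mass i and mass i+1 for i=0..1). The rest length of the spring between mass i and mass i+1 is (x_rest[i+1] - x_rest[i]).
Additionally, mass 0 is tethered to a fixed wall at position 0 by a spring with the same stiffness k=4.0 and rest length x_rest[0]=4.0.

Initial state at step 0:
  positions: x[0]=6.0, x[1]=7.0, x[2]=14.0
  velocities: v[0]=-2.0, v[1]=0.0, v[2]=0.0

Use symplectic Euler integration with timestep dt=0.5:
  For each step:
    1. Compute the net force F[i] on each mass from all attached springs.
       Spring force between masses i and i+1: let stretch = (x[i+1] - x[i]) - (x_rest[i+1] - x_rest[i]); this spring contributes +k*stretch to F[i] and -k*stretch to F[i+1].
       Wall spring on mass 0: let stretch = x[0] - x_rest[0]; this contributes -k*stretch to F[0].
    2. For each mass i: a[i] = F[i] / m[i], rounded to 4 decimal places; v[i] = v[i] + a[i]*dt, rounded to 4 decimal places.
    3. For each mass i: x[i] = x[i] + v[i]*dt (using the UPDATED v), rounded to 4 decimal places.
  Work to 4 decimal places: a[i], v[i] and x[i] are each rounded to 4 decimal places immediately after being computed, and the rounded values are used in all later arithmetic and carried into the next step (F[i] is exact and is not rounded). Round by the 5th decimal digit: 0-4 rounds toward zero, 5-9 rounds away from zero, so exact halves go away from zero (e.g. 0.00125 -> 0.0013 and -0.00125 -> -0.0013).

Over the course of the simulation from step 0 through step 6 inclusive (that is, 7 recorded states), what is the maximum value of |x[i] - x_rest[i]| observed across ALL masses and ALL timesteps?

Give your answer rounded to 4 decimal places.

Answer: 5.0000

Derivation:
Step 0: x=[6.0000 7.0000 14.0000] v=[-2.0000 0.0000 0.0000]
Step 1: x=[0.0000 13.0000 12.5000] v=[-12.0000 12.0000 -3.0000]
Step 2: x=[7.0000 5.5000 13.2500] v=[14.0000 -15.0000 1.5000]
Step 3: x=[5.5000 7.2500 12.1250] v=[-3.0000 3.5000 -2.2500]
Step 4: x=[0.2500 12.1250 10.5625] v=[-10.5000 9.7500 -3.1250]
Step 5: x=[6.6250 3.5625 11.7813] v=[12.7500 -17.1250 2.4375]
Step 6: x=[3.3125 6.2813 10.8907] v=[-6.6250 5.4376 -1.7813]
Max displacement = 5.0000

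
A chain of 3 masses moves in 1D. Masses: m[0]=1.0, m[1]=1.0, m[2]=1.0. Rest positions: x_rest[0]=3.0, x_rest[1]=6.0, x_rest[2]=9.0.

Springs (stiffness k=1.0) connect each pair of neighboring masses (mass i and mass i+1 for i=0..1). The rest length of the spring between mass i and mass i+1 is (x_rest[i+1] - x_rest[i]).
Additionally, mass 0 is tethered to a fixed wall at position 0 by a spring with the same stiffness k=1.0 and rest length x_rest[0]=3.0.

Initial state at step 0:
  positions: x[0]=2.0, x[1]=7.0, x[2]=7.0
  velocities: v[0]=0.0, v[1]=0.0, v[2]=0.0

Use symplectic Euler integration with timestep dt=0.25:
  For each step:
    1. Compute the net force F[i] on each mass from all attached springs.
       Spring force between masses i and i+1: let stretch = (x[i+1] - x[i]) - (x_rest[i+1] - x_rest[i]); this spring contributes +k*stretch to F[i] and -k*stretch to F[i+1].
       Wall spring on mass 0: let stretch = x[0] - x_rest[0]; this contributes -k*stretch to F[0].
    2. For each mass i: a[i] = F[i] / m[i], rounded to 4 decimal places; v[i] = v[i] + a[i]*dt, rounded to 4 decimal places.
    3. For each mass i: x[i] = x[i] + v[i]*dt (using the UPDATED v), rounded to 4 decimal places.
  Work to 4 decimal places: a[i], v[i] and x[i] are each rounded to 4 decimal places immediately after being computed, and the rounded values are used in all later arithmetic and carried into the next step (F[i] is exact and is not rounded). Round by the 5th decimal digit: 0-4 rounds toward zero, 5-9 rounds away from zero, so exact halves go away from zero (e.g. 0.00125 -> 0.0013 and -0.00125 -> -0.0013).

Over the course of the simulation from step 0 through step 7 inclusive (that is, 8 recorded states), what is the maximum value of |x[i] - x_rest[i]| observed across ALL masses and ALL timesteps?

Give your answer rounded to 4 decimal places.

Answer: 2.1261

Derivation:
Step 0: x=[2.0000 7.0000 7.0000] v=[0.0000 0.0000 0.0000]
Step 1: x=[2.1875 6.6875 7.1875] v=[0.7500 -1.2500 0.7500]
Step 2: x=[2.5195 6.1250 7.5313] v=[1.3281 -2.2500 1.3750]
Step 3: x=[2.9194 5.4251 7.9747] v=[1.5996 -2.7998 1.7734]
Step 4: x=[3.2935 4.7279 8.4462] v=[1.4962 -2.7888 1.8860]
Step 5: x=[3.5514 4.1735 8.8728] v=[1.0314 -2.2178 1.7064]
Step 6: x=[3.6262 3.8739 9.1932] v=[0.2991 -1.1985 1.2816]
Step 7: x=[3.4898 3.8913 9.3687] v=[-0.5455 0.0694 0.7018]
Max displacement = 2.1261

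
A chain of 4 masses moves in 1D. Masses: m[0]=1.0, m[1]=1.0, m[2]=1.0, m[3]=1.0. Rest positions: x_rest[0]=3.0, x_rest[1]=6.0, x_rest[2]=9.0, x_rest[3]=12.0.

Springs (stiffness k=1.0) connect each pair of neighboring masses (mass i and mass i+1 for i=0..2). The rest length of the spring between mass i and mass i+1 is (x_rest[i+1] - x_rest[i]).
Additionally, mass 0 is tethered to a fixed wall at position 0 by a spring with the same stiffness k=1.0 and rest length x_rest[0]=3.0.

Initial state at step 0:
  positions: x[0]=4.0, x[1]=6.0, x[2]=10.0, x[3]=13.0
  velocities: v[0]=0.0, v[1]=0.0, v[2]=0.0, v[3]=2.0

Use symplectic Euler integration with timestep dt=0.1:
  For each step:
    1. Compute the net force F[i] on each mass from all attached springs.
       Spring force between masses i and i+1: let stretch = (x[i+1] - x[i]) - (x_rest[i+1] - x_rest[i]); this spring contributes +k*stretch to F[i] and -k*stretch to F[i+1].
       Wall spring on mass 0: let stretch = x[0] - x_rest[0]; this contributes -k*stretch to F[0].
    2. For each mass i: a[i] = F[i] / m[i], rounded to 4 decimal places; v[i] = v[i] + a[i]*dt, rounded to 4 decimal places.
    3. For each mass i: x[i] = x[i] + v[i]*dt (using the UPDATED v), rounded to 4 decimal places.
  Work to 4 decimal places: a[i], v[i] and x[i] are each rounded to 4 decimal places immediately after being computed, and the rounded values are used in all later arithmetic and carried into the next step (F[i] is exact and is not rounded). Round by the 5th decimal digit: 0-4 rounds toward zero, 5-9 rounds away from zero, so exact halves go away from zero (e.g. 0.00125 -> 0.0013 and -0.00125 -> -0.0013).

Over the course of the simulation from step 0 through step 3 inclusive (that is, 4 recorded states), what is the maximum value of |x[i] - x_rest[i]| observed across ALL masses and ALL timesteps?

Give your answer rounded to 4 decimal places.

Step 0: x=[4.0000 6.0000 10.0000 13.0000] v=[0.0000 0.0000 0.0000 2.0000]
Step 1: x=[3.9800 6.0200 9.9900 13.2000] v=[-0.2000 0.2000 -0.1000 2.0000]
Step 2: x=[3.9406 6.0593 9.9724 13.3979] v=[-0.3940 0.3930 -0.1760 1.9790]
Step 3: x=[3.8830 6.1165 9.9499 13.5916] v=[-0.5762 0.5724 -0.2248 1.9365]
Max displacement = 1.5916

Answer: 1.5916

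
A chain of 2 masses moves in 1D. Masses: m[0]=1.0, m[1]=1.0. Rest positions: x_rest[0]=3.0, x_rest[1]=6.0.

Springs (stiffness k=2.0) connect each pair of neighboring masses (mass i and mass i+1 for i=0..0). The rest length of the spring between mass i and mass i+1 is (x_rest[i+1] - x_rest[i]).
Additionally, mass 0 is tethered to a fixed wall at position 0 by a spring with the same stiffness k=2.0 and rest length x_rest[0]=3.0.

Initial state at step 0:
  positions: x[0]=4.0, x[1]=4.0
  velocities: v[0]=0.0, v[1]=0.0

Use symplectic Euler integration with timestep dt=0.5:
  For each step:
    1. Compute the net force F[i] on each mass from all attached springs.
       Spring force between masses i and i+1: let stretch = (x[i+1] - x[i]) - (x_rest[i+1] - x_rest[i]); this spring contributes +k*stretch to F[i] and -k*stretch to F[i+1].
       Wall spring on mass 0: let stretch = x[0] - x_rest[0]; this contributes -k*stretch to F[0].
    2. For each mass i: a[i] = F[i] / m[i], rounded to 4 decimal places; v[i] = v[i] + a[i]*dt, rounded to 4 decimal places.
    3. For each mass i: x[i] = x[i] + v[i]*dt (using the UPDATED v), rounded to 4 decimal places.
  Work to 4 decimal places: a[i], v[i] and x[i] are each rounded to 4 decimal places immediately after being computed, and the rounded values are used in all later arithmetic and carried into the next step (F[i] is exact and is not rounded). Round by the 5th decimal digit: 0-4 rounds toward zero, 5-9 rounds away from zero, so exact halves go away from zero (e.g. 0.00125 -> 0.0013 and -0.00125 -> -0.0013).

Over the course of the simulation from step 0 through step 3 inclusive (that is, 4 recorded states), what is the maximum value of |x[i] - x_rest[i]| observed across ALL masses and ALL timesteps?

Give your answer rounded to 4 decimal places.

Step 0: x=[4.0000 4.0000] v=[0.0000 0.0000]
Step 1: x=[2.0000 5.5000] v=[-4.0000 3.0000]
Step 2: x=[0.7500 6.7500] v=[-2.5000 2.5000]
Step 3: x=[2.1250 6.5000] v=[2.7500 -0.5000]
Max displacement = 2.2500

Answer: 2.2500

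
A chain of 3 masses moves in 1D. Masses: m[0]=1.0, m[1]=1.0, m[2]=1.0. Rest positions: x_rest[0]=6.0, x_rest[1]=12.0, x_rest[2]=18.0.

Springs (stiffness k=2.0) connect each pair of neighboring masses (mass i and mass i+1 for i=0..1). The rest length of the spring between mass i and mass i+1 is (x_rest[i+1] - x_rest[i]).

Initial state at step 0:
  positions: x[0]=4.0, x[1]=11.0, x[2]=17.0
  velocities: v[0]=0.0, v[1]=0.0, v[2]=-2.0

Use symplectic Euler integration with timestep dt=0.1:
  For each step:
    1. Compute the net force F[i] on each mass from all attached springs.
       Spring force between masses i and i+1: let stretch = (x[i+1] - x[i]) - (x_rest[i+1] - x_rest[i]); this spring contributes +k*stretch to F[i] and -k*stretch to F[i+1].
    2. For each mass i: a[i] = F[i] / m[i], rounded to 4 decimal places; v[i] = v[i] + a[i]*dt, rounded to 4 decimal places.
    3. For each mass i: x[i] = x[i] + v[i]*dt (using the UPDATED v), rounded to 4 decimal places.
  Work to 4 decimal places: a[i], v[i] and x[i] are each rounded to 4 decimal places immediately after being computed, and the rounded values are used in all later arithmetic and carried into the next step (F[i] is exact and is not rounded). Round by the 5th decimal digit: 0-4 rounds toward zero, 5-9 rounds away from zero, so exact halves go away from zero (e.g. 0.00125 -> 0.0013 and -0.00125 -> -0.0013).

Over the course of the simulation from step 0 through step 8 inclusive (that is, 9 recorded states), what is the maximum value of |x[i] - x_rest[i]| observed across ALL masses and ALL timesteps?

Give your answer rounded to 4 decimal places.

Answer: 2.3720

Derivation:
Step 0: x=[4.0000 11.0000 17.0000] v=[0.0000 0.0000 -2.0000]
Step 1: x=[4.0200 10.9800 16.8000] v=[0.2000 -0.2000 -2.0000]
Step 2: x=[4.0592 10.9372 16.6036] v=[0.3920 -0.4280 -1.9640]
Step 3: x=[4.1160 10.8702 16.4139] v=[0.5676 -0.6703 -1.8973]
Step 4: x=[4.1878 10.7790 16.2333] v=[0.7184 -0.9124 -1.8060]
Step 5: x=[4.2715 10.6650 16.0636] v=[0.8366 -1.1398 -1.6969]
Step 6: x=[4.3630 10.5311 15.9059] v=[0.9153 -1.3388 -1.5766]
Step 7: x=[4.4579 10.3814 15.7607] v=[0.9489 -1.4975 -1.4516]
Step 8: x=[4.5513 10.2208 15.6280] v=[0.9336 -1.6063 -1.3275]
Max displacement = 2.3720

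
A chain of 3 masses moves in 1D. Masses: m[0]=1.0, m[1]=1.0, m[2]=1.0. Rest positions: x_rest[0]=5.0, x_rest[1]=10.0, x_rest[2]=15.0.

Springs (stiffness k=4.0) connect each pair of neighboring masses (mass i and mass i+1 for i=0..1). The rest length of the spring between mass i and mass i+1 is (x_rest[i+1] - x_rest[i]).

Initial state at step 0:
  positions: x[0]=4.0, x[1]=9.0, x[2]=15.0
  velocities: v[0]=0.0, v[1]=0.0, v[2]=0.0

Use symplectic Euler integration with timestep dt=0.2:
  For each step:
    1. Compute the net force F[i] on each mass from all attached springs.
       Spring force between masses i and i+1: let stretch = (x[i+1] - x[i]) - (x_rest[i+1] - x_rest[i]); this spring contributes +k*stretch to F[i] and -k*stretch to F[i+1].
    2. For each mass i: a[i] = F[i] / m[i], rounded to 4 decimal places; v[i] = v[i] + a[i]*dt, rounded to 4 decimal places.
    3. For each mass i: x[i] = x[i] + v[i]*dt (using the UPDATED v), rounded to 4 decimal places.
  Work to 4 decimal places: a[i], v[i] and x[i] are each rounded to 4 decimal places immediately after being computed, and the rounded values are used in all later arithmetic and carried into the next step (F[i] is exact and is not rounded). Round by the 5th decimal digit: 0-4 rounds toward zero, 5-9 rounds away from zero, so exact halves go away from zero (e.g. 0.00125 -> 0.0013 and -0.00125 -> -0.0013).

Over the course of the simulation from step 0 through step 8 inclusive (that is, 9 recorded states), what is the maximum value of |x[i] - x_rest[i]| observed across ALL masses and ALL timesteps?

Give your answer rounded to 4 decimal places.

Answer: 1.1287

Derivation:
Step 0: x=[4.0000 9.0000 15.0000] v=[0.0000 0.0000 0.0000]
Step 1: x=[4.0000 9.1600 14.8400] v=[0.0000 0.8000 -0.8000]
Step 2: x=[4.0256 9.4032 14.5712] v=[0.1280 1.2160 -1.3440]
Step 3: x=[4.1116 9.6129 14.2755] v=[0.4301 1.0483 -1.4784]
Step 4: x=[4.2778 9.6884 14.0338] v=[0.8311 0.3773 -1.2085]
Step 5: x=[4.5097 9.5934 13.8968] v=[1.1596 -0.4749 -0.6848]
Step 6: x=[4.7550 9.3736 13.8713] v=[1.2266 -1.0991 -0.1275]
Step 7: x=[4.9393 9.1344 13.9262] v=[0.9215 -1.1958 0.2743]
Step 8: x=[4.9948 8.9907 14.0144] v=[0.2776 -0.7184 0.4409]
Max displacement = 1.1287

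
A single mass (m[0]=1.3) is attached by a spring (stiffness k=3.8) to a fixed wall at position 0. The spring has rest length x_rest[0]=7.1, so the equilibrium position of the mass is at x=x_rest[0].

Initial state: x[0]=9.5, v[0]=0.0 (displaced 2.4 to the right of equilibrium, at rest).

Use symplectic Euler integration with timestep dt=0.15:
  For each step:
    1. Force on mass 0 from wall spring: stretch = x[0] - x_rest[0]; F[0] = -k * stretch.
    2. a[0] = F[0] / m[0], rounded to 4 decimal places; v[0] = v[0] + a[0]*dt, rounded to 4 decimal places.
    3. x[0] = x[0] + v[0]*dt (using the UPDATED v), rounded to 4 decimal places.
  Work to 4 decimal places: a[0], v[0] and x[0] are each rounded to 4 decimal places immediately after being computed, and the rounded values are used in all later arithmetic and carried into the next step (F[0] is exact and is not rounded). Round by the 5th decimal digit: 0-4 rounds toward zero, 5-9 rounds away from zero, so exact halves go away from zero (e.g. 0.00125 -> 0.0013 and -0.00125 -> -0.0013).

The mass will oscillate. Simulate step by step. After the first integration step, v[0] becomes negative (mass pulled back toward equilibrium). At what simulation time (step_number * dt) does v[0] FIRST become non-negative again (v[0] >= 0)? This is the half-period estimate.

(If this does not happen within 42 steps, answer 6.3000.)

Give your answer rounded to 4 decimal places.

Step 0: x=[9.5000] v=[0.0000]
Step 1: x=[9.3422] v=[-1.0523]
Step 2: x=[9.0369] v=[-2.0354]
Step 3: x=[8.6042] v=[-2.8847]
Step 4: x=[8.0726] v=[-3.5442]
Step 5: x=[7.4770] v=[-3.9707]
Step 6: x=[6.8566] v=[-4.1360]
Step 7: x=[6.2522] v=[-4.0293]
Step 8: x=[5.7036] v=[-3.6576]
Step 9: x=[5.2468] v=[-3.0453]
Step 10: x=[4.9119] v=[-2.2328]
Step 11: x=[4.7209] v=[-1.2734]
Step 12: x=[4.6864] v=[-0.2303]
Step 13: x=[4.8106] v=[0.8280]
First v>=0 after going negative at step 13, time=1.9500

Answer: 1.9500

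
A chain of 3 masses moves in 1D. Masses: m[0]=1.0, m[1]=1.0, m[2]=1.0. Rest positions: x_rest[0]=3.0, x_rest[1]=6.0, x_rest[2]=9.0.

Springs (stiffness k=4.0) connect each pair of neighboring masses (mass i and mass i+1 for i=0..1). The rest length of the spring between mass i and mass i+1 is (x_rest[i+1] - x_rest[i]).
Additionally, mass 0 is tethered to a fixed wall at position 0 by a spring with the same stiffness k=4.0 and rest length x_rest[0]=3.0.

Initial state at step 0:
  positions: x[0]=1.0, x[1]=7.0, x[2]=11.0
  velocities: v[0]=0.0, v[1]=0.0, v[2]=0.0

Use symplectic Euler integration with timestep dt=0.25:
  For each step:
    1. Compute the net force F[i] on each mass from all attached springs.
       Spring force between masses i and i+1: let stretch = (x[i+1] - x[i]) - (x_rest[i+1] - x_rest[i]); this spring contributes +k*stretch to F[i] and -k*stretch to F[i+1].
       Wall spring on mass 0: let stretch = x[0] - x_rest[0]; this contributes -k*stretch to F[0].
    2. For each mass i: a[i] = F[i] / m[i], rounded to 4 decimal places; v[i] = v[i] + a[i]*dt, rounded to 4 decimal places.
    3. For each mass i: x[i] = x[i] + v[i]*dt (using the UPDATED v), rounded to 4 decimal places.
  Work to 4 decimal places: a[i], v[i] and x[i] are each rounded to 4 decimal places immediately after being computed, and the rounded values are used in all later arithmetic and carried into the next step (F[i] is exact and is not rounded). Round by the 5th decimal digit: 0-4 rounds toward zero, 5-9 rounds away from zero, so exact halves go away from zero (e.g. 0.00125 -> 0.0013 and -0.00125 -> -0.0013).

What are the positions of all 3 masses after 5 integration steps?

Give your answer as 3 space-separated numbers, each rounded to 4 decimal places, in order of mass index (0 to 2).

Step 0: x=[1.0000 7.0000 11.0000] v=[0.0000 0.0000 0.0000]
Step 1: x=[2.2500 6.5000 10.7500] v=[5.0000 -2.0000 -1.0000]
Step 2: x=[4.0000 6.0000 10.1875] v=[7.0000 -2.0000 -2.2500]
Step 3: x=[5.2500 6.0469 9.3281] v=[5.0000 0.1875 -3.4375]
Step 4: x=[5.3867 6.7149 8.3984] v=[0.5469 2.6718 -3.7187]
Step 5: x=[4.5088 7.4717 7.7979] v=[-3.5116 3.0271 -2.4022]

Answer: 4.5088 7.4717 7.7979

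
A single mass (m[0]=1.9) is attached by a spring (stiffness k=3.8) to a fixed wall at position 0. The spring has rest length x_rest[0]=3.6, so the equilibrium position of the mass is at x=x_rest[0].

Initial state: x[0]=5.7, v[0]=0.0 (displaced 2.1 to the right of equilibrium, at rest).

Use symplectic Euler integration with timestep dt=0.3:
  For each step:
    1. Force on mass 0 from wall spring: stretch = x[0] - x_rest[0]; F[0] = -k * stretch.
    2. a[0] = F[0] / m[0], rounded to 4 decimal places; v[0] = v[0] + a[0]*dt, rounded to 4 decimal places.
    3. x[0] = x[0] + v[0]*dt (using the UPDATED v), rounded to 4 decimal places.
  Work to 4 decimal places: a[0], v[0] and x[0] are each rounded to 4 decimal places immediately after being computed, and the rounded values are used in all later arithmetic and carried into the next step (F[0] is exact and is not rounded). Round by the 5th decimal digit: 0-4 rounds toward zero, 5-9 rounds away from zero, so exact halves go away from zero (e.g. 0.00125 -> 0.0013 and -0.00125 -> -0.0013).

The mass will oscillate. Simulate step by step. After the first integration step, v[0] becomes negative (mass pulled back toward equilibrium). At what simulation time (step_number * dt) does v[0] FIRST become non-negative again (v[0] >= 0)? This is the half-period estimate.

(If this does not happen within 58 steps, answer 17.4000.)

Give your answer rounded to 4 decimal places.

Step 0: x=[5.7000] v=[0.0000]
Step 1: x=[5.3220] v=[-1.2600]
Step 2: x=[4.6340] v=[-2.2932]
Step 3: x=[3.7599] v=[-2.9136]
Step 4: x=[2.8571] v=[-3.0095]
Step 5: x=[2.0880] v=[-2.5638]
Step 6: x=[1.5910] v=[-1.6566]
Step 7: x=[1.4556] v=[-0.4512]
Step 8: x=[1.7062] v=[0.8354]
First v>=0 after going negative at step 8, time=2.4000

Answer: 2.4000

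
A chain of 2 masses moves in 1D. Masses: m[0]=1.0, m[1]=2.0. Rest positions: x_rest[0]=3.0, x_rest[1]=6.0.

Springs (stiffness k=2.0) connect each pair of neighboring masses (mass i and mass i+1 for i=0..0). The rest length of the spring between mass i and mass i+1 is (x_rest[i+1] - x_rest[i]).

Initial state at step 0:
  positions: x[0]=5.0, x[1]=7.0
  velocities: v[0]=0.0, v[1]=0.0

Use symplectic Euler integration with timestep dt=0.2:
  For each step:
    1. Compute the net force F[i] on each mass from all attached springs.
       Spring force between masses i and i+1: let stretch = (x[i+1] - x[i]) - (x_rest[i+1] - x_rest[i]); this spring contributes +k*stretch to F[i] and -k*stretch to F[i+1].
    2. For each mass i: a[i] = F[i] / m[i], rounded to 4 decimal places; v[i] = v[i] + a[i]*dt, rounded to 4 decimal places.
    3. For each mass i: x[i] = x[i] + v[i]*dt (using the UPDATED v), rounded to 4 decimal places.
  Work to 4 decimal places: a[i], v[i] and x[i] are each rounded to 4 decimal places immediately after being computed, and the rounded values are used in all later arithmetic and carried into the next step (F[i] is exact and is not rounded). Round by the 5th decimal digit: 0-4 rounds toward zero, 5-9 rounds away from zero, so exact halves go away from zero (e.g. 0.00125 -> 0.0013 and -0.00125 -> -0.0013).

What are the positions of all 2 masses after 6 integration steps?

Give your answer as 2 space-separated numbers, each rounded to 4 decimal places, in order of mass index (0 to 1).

Step 0: x=[5.0000 7.0000] v=[0.0000 0.0000]
Step 1: x=[4.9200 7.0400] v=[-0.4000 0.2000]
Step 2: x=[4.7696 7.1152] v=[-0.7520 0.3760]
Step 3: x=[4.5668 7.2166] v=[-1.0138 0.5069]
Step 4: x=[4.3360 7.3320] v=[-1.1539 0.5769]
Step 5: x=[4.1049 7.4475] v=[-1.1555 0.5777]
Step 6: x=[3.9012 7.5493] v=[-1.0185 0.5092]

Answer: 3.9012 7.5493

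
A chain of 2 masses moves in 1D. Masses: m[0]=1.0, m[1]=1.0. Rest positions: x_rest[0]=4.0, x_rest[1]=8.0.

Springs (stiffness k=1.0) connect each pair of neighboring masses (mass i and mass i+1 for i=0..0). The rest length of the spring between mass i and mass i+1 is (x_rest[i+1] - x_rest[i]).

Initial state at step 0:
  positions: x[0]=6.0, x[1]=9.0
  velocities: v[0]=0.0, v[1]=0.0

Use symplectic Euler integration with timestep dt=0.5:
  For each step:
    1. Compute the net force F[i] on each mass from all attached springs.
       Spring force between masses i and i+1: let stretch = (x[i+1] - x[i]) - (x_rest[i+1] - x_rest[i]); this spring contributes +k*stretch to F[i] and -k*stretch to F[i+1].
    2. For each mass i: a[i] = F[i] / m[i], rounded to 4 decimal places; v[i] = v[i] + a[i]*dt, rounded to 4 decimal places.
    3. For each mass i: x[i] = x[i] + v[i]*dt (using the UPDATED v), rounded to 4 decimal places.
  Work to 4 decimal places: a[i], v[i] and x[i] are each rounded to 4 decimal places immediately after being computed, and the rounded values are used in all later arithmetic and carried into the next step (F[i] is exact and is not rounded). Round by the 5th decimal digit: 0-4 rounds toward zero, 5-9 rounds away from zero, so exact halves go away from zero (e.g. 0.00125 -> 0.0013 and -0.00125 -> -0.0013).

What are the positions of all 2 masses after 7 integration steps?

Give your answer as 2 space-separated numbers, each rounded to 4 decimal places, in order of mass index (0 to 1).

Answer: 5.8478 9.1523

Derivation:
Step 0: x=[6.0000 9.0000] v=[0.0000 0.0000]
Step 1: x=[5.7500 9.2500] v=[-0.5000 0.5000]
Step 2: x=[5.3750 9.6250] v=[-0.7500 0.7500]
Step 3: x=[5.0625 9.9375] v=[-0.6250 0.6250]
Step 4: x=[4.9688 10.0313] v=[-0.1875 0.1875]
Step 5: x=[5.1407 9.8594] v=[0.3438 -0.3438]
Step 6: x=[5.4923 9.5078] v=[0.7032 -0.7032]
Step 7: x=[5.8478 9.1523] v=[0.7110 -0.7110]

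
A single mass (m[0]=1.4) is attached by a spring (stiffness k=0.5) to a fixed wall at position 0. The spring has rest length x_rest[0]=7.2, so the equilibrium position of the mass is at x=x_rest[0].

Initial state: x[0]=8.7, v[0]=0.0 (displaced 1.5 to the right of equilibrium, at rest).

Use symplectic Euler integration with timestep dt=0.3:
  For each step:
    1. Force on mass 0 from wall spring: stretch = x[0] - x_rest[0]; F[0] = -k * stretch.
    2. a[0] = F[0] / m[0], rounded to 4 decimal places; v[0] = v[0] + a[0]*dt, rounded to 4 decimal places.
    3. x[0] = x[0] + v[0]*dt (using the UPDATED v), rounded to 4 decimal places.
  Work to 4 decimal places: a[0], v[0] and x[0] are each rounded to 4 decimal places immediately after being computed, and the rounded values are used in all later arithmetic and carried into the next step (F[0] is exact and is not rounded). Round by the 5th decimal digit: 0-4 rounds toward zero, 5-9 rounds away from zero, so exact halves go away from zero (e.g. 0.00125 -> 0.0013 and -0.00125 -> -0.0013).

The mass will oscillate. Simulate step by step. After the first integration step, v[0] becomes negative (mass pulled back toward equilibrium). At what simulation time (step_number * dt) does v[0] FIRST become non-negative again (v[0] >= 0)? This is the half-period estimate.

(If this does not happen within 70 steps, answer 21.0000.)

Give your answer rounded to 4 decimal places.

Answer: 5.4000

Derivation:
Step 0: x=[8.7000] v=[0.0000]
Step 1: x=[8.6518] v=[-0.1607]
Step 2: x=[8.5569] v=[-0.3163]
Step 3: x=[8.4184] v=[-0.4617]
Step 4: x=[8.2407] v=[-0.5922]
Step 5: x=[8.0296] v=[-0.7037]
Step 6: x=[7.7918] v=[-0.7926]
Step 7: x=[7.5350] v=[-0.8560]
Step 8: x=[7.2674] v=[-0.8919]
Step 9: x=[6.9977] v=[-0.8991]
Step 10: x=[6.7345] v=[-0.8774]
Step 11: x=[6.4863] v=[-0.8275]
Step 12: x=[6.2610] v=[-0.7510]
Step 13: x=[6.0659] v=[-0.6504]
Step 14: x=[5.9072] v=[-0.5289]
Step 15: x=[5.7901] v=[-0.3904]
Step 16: x=[5.7183] v=[-0.2394]
Step 17: x=[5.6941] v=[-0.0806]
Step 18: x=[5.7183] v=[0.0807]
First v>=0 after going negative at step 18, time=5.4000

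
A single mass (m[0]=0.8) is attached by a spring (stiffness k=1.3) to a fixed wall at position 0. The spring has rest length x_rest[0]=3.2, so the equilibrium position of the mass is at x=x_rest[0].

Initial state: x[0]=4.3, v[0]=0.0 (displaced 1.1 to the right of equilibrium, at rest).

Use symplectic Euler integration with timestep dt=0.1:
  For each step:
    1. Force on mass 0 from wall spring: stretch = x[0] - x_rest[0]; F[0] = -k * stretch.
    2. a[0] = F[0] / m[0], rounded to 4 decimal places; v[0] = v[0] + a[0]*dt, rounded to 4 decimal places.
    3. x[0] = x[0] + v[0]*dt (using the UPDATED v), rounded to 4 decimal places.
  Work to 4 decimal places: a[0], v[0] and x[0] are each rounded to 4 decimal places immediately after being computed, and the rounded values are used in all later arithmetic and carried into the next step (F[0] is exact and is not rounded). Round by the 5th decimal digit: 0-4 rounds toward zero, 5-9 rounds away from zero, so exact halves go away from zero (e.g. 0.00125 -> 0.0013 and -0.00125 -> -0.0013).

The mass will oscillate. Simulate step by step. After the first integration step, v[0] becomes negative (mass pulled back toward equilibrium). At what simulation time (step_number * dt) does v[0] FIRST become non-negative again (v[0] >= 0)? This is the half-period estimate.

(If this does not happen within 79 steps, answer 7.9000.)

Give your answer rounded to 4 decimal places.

Step 0: x=[4.3000] v=[0.0000]
Step 1: x=[4.2821] v=[-0.1788]
Step 2: x=[4.2466] v=[-0.3546]
Step 3: x=[4.1941] v=[-0.5247]
Step 4: x=[4.1255] v=[-0.6862]
Step 5: x=[4.0418] v=[-0.8366]
Step 6: x=[3.9445] v=[-0.9734]
Step 7: x=[3.8351] v=[-1.0944]
Step 8: x=[3.7153] v=[-1.1976]
Step 9: x=[3.5872] v=[-1.2813]
Step 10: x=[3.4528] v=[-1.3442]
Step 11: x=[3.3143] v=[-1.3853]
Step 12: x=[3.1739] v=[-1.4039]
Step 13: x=[3.0339] v=[-1.3997]
Step 14: x=[2.8966] v=[-1.3727]
Step 15: x=[2.7643] v=[-1.3234]
Step 16: x=[2.6390] v=[-1.2526]
Step 17: x=[2.5229] v=[-1.1614]
Step 18: x=[2.4178] v=[-1.0514]
Step 19: x=[2.3254] v=[-0.9243]
Step 20: x=[2.2472] v=[-0.7822]
Step 21: x=[2.1845] v=[-0.6274]
Step 22: x=[2.1383] v=[-0.4624]
Step 23: x=[2.1093] v=[-0.2899]
Step 24: x=[2.0980] v=[-0.1127]
Step 25: x=[2.1046] v=[0.0664]
First v>=0 after going negative at step 25, time=2.5000

Answer: 2.5000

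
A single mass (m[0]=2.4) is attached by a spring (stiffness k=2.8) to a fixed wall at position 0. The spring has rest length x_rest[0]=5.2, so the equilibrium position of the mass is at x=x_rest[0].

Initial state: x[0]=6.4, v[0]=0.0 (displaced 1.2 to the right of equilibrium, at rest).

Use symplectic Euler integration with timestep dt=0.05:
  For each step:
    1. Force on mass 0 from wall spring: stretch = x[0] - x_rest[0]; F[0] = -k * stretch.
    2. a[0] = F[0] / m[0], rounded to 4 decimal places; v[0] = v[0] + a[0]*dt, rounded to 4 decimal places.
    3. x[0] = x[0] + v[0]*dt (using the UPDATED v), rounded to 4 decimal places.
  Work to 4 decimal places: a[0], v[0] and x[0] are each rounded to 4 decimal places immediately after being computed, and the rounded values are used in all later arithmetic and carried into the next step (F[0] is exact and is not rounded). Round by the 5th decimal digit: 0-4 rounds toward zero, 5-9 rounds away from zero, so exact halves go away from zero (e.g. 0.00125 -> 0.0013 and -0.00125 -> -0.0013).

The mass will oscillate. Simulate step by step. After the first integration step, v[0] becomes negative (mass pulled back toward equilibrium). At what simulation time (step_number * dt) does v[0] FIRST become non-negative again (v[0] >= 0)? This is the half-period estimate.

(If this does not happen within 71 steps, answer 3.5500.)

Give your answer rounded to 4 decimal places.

Step 0: x=[6.4000] v=[0.0000]
Step 1: x=[6.3965] v=[-0.0700]
Step 2: x=[6.3895] v=[-0.1398]
Step 3: x=[6.3790] v=[-0.2092]
Step 4: x=[6.3651] v=[-0.2780]
Step 5: x=[6.3478] v=[-0.3460]
Step 6: x=[6.3272] v=[-0.4130]
Step 7: x=[6.3033] v=[-0.4788]
Step 8: x=[6.2761] v=[-0.5432]
Step 9: x=[6.2458] v=[-0.6060]
Step 10: x=[6.2125] v=[-0.6670]
Step 11: x=[6.1762] v=[-0.7261]
Step 12: x=[6.1371] v=[-0.7830]
Step 13: x=[6.0952] v=[-0.8377]
Step 14: x=[6.0507] v=[-0.8899]
Step 15: x=[6.0037] v=[-0.9395]
Step 16: x=[5.9544] v=[-0.9864]
Step 17: x=[5.9029] v=[-1.0304]
Step 18: x=[5.8493] v=[-1.0714]
Step 19: x=[5.7938] v=[-1.1093]
Step 20: x=[5.7366] v=[-1.1439]
Step 21: x=[5.6778] v=[-1.1752]
Step 22: x=[5.6176] v=[-1.2031]
Step 23: x=[5.5562] v=[-1.2275]
Step 24: x=[5.4938] v=[-1.2483]
Step 25: x=[5.4305] v=[-1.2654]
Step 26: x=[5.3666] v=[-1.2788]
Step 27: x=[5.3022] v=[-1.2885]
Step 28: x=[5.2375] v=[-1.2945]
Step 29: x=[5.1727] v=[-1.2967]
Step 30: x=[5.1079] v=[-1.2951]
Step 31: x=[5.0434] v=[-1.2897]
Step 32: x=[4.9794] v=[-1.2806]
Step 33: x=[4.9160] v=[-1.2677]
Step 34: x=[4.8534] v=[-1.2511]
Step 35: x=[4.7919] v=[-1.2309]
Step 36: x=[4.7315] v=[-1.2071]
Step 37: x=[4.6725] v=[-1.1798]
Step 38: x=[4.6151] v=[-1.1490]
Step 39: x=[4.5594] v=[-1.1149]
Step 40: x=[4.5055] v=[-1.0775]
Step 41: x=[4.4537] v=[-1.0370]
Step 42: x=[4.4040] v=[-0.9935]
Step 43: x=[4.3566] v=[-0.9471]
Step 44: x=[4.3117] v=[-0.8979]
Step 45: x=[4.2694] v=[-0.8461]
Step 46: x=[4.2298] v=[-0.7918]
Step 47: x=[4.1930] v=[-0.7352]
Step 48: x=[4.1592] v=[-0.6765]
Step 49: x=[4.1284] v=[-0.6158]
Step 50: x=[4.1007] v=[-0.5533]
Step 51: x=[4.0762] v=[-0.4892]
Step 52: x=[4.0550] v=[-0.4236]
Step 53: x=[4.0372] v=[-0.3568]
Step 54: x=[4.0228] v=[-0.2890]
Step 55: x=[4.0118] v=[-0.2203]
Step 56: x=[4.0043] v=[-0.1510]
Step 57: x=[4.0002] v=[-0.0813]
Step 58: x=[3.9996] v=[-0.0113]
Step 59: x=[4.0025] v=[0.0587]
First v>=0 after going negative at step 59, time=2.9500

Answer: 2.9500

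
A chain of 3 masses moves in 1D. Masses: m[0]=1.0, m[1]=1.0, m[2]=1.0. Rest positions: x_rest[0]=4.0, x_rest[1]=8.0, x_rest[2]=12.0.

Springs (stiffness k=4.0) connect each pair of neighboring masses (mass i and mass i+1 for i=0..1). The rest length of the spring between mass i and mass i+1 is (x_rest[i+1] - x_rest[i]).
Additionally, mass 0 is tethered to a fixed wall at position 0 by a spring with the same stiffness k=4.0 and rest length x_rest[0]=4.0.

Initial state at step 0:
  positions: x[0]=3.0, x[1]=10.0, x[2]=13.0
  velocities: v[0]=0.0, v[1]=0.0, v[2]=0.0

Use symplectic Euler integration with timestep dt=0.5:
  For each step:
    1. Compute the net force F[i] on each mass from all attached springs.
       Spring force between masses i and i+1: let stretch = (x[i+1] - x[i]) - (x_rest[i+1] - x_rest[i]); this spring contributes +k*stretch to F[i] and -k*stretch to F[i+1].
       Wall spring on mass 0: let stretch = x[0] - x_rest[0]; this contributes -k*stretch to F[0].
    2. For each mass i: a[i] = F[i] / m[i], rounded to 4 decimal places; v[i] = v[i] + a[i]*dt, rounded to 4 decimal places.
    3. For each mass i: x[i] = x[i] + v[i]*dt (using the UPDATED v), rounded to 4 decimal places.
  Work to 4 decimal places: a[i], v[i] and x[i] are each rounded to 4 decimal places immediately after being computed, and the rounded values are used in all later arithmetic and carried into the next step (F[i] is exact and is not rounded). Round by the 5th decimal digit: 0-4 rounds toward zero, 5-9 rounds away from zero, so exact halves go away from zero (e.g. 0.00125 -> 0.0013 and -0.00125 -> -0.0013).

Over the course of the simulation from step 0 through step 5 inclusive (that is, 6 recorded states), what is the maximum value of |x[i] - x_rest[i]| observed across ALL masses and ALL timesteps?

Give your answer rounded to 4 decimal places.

Step 0: x=[3.0000 10.0000 13.0000] v=[0.0000 0.0000 0.0000]
Step 1: x=[7.0000 6.0000 14.0000] v=[8.0000 -8.0000 2.0000]
Step 2: x=[3.0000 11.0000 11.0000] v=[-8.0000 10.0000 -6.0000]
Step 3: x=[4.0000 8.0000 12.0000] v=[2.0000 -6.0000 2.0000]
Step 4: x=[5.0000 5.0000 13.0000] v=[2.0000 -6.0000 2.0000]
Step 5: x=[1.0000 10.0000 10.0000] v=[-8.0000 10.0000 -6.0000]
Max displacement = 3.0000

Answer: 3.0000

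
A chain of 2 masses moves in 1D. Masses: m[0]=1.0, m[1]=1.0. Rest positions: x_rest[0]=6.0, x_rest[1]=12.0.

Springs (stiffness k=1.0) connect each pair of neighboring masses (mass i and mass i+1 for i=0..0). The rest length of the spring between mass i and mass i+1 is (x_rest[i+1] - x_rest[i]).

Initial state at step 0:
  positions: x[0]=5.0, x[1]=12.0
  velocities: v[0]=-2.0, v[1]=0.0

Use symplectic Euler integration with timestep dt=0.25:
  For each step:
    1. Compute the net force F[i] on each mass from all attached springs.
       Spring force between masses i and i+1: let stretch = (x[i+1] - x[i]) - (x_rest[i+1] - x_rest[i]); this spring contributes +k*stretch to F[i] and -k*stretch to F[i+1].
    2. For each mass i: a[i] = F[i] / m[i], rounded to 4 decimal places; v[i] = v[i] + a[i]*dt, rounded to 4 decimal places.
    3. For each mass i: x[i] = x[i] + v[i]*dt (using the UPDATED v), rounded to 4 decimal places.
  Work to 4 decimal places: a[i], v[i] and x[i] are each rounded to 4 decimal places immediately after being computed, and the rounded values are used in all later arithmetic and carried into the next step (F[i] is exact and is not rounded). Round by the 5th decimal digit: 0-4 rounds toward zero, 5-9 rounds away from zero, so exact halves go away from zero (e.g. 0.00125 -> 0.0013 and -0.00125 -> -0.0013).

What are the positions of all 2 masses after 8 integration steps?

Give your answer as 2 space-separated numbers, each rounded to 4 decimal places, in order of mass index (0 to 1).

Step 0: x=[5.0000 12.0000] v=[-2.0000 0.0000]
Step 1: x=[4.5625 11.9375] v=[-1.7500 -0.2500]
Step 2: x=[4.2109 11.7891] v=[-1.4063 -0.5938]
Step 3: x=[3.9580 11.5420] v=[-1.0118 -0.9884]
Step 4: x=[3.8041 11.1959] v=[-0.6158 -1.3844]
Step 5: x=[3.7371 10.7628] v=[-0.2679 -1.7324]
Step 6: x=[3.7342 10.2656] v=[-0.0115 -1.9888]
Step 7: x=[3.7646 9.7352] v=[0.1214 -2.1217]
Step 8: x=[3.7931 9.2066] v=[0.1141 -2.1144]

Answer: 3.7931 9.2066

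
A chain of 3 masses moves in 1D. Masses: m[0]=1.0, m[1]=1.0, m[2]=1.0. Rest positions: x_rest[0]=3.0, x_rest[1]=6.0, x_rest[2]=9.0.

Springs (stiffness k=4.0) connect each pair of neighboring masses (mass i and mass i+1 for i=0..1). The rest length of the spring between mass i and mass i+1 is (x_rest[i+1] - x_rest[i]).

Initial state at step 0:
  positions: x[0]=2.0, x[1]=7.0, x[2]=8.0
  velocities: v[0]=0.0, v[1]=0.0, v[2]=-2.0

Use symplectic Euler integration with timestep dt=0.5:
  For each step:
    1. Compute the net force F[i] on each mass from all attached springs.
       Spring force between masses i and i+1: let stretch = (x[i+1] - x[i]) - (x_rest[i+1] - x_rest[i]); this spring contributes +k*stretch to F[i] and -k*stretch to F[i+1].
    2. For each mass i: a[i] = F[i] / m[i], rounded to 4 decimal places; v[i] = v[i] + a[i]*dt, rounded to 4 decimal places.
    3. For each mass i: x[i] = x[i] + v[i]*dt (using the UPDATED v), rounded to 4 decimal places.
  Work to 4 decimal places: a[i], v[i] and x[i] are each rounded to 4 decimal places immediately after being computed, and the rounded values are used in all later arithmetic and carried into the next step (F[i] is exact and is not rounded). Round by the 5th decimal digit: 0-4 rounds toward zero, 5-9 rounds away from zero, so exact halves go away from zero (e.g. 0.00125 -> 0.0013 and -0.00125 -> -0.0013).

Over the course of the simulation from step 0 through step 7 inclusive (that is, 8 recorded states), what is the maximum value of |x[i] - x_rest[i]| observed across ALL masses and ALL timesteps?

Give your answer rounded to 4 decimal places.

Step 0: x=[2.0000 7.0000 8.0000] v=[0.0000 0.0000 -2.0000]
Step 1: x=[4.0000 3.0000 9.0000] v=[4.0000 -8.0000 2.0000]
Step 2: x=[2.0000 6.0000 7.0000] v=[-4.0000 6.0000 -4.0000]
Step 3: x=[1.0000 6.0000 7.0000] v=[-2.0000 0.0000 0.0000]
Step 4: x=[2.0000 2.0000 9.0000] v=[2.0000 -8.0000 4.0000]
Step 5: x=[0.0000 5.0000 7.0000] v=[-4.0000 6.0000 -4.0000]
Step 6: x=[0.0000 5.0000 6.0000] v=[0.0000 0.0000 -2.0000]
Step 7: x=[2.0000 1.0000 7.0000] v=[4.0000 -8.0000 2.0000]
Max displacement = 5.0000

Answer: 5.0000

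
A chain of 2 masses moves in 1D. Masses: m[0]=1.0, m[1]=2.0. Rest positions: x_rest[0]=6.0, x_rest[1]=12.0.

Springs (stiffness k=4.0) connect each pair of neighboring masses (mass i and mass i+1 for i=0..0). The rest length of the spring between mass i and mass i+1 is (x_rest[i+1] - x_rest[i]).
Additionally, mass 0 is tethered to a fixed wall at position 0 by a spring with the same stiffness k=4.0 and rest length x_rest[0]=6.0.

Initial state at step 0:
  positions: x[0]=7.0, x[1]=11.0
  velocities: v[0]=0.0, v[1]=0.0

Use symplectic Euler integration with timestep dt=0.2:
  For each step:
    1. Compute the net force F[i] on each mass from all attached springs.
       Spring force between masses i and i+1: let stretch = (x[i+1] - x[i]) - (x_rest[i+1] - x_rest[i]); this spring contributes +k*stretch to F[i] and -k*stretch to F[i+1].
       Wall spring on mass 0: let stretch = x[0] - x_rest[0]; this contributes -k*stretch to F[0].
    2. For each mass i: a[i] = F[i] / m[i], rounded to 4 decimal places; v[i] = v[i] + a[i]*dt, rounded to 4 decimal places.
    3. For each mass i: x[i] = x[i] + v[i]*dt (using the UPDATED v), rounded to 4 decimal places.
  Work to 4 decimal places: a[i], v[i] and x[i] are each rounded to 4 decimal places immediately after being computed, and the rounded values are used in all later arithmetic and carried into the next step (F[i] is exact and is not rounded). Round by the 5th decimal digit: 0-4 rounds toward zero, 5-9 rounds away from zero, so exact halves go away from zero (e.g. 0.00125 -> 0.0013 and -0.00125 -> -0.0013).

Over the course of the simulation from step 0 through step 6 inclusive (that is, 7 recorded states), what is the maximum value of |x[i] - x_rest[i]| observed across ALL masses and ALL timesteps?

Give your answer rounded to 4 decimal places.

Step 0: x=[7.0000 11.0000] v=[0.0000 0.0000]
Step 1: x=[6.5200 11.1600] v=[-2.4000 0.8000]
Step 2: x=[5.7392 11.4288] v=[-3.9040 1.3440]
Step 3: x=[4.9505 11.7224] v=[-3.9437 1.4682]
Step 4: x=[4.4532 11.9543] v=[-2.4866 1.1594]
Step 5: x=[4.4435 12.0661] v=[-0.0483 0.5590]
Step 6: x=[4.9425 12.0481] v=[2.4950 -0.0900]
Max displacement = 1.5565

Answer: 1.5565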